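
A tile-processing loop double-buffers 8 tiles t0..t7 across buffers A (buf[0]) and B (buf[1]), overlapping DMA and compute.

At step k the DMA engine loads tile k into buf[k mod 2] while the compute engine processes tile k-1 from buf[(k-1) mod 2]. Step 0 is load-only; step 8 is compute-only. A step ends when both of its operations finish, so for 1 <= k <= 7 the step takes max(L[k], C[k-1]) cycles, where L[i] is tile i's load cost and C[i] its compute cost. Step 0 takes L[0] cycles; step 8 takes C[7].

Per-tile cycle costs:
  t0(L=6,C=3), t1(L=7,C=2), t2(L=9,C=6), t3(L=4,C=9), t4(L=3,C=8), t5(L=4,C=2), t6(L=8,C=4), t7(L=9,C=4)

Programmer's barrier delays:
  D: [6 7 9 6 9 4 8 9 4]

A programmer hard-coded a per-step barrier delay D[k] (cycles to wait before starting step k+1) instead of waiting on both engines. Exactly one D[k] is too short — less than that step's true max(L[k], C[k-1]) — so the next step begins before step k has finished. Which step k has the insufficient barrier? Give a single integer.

step 0: need L[0]=6 = 6; D[0]=6 ok
step 1: need max(L[1]=7,C[0]=3) = 7; D[1]=7 ok
step 2: need max(L[2]=9,C[1]=2) = 9; D[2]=9 ok
step 3: need max(L[3]=4,C[2]=6) = 6; D[3]=6 ok
step 4: need max(L[4]=3,C[3]=9) = 9; D[4]=9 ok
step 5: need max(L[5]=4,C[4]=8) = 8; D[5]=4 SHORT
step 6: need max(L[6]=8,C[5]=2) = 8; D[6]=8 ok
step 7: need max(L[7]=9,C[6]=4) = 9; D[7]=9 ok
step 8: need C[7]=4 = 4; D[8]=4 ok

hazard at step 5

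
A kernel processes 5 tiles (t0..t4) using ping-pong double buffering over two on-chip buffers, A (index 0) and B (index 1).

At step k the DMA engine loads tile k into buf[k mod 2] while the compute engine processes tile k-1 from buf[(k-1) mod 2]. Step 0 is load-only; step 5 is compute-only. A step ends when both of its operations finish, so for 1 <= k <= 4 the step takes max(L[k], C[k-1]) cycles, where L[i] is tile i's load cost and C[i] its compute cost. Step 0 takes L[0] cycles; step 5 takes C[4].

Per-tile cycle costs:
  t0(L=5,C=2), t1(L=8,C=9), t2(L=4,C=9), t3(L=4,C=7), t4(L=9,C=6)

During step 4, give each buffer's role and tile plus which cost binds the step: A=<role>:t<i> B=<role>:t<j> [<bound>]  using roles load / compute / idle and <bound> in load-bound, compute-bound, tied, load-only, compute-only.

  0. 5=5c; end=5; A:t0 B:-
  1. max(8,2)=8c; end=13; A:t0 B:t1
  2. max(4,9)=9c; end=22; A:t2 B:t1
  3. max(4,9)=9c; end=31; A:t2 B:t3
  4. max(9,7)=9c; end=40; A:t4 B:t3
  5. 6=6c; end=46; A:t4 B:t3

step 4: A=load:t4 B=compute:t3 [load-bound]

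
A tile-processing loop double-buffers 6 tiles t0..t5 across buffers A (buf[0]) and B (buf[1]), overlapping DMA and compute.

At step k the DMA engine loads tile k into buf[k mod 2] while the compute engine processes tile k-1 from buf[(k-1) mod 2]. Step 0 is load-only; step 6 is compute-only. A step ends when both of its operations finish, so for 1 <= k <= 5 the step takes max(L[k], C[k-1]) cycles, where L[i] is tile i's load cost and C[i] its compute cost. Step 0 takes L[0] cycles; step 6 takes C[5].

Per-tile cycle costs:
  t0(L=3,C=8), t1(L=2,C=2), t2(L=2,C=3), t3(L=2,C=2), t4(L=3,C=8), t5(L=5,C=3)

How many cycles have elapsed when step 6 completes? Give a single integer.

end_cycle[6] = 30

step 0: L[0]=3 → dur=3, Σ=3 | A=load:t0 B=idle [load-only]
step 1: L[1]=2 C[0]=8 → dur=8, Σ=11 | A=compute:t0 B=load:t1 [compute-bound]
step 2: L[2]=2 C[1]=2 → dur=2, Σ=13 | A=load:t2 B=compute:t1 [tied]
step 3: L[3]=2 C[2]=3 → dur=3, Σ=16 | A=compute:t2 B=load:t3 [compute-bound]
step 4: L[4]=3 C[3]=2 → dur=3, Σ=19 | A=load:t4 B=compute:t3 [load-bound]
step 5: L[5]=5 C[4]=8 → dur=8, Σ=27 | A=compute:t4 B=load:t5 [compute-bound]
step 6: C[5]=3 → dur=3, Σ=30 | A=idle B=compute:t5 [compute-only]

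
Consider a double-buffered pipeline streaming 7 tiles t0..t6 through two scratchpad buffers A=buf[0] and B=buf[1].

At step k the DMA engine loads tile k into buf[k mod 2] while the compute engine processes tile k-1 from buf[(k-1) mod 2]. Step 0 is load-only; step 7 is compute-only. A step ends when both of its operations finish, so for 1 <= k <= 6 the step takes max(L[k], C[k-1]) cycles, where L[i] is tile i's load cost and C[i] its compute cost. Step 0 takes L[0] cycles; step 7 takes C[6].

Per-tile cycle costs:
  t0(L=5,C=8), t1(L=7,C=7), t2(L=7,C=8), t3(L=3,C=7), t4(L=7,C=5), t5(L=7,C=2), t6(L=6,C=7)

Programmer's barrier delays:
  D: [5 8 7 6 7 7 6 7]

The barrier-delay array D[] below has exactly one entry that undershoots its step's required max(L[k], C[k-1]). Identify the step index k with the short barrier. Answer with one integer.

hazard at step 3

[0] required=L[0]=5=5 vs D=5 ok
[1] required=max(L[1]=7,C[0]=8)=8 vs D=8 ok
[2] required=max(L[2]=7,C[1]=7)=7 vs D=7 ok
[3] required=max(L[3]=3,C[2]=8)=8 vs D=6 SHORT
[4] required=max(L[4]=7,C[3]=7)=7 vs D=7 ok
[5] required=max(L[5]=7,C[4]=5)=7 vs D=7 ok
[6] required=max(L[6]=6,C[5]=2)=6 vs D=6 ok
[7] required=C[6]=7=7 vs D=7 ok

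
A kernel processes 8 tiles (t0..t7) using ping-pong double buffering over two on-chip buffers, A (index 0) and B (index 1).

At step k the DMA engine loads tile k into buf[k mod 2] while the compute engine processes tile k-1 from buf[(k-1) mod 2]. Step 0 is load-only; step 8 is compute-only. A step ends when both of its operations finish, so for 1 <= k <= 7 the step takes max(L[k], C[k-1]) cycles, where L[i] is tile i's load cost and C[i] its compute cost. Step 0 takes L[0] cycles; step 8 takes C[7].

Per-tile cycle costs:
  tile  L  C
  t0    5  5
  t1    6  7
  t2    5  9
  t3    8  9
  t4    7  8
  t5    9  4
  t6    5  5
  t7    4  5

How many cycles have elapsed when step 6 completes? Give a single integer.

[0] DMA t0→A (5c) ∥ CU idle ⇒ 5c, clock 5
[1] DMA t1→B (6c) ∥ CU A:t0 (5c) ⇒ 6c, clock 11
[2] DMA t2→A (5c) ∥ CU B:t1 (7c) ⇒ 7c, clock 18
[3] DMA t3→B (8c) ∥ CU A:t2 (9c) ⇒ 9c, clock 27
[4] DMA t4→A (7c) ∥ CU B:t3 (9c) ⇒ 9c, clock 36
[5] DMA t5→B (9c) ∥ CU A:t4 (8c) ⇒ 9c, clock 45
[6] DMA t6→A (5c) ∥ CU B:t5 (4c) ⇒ 5c, clock 50
[7] DMA t7→B (4c) ∥ CU A:t6 (5c) ⇒ 5c, clock 55
[8] DMA idle ∥ CU B:t7 (5c) ⇒ 5c, clock 60

end_cycle[6] = 50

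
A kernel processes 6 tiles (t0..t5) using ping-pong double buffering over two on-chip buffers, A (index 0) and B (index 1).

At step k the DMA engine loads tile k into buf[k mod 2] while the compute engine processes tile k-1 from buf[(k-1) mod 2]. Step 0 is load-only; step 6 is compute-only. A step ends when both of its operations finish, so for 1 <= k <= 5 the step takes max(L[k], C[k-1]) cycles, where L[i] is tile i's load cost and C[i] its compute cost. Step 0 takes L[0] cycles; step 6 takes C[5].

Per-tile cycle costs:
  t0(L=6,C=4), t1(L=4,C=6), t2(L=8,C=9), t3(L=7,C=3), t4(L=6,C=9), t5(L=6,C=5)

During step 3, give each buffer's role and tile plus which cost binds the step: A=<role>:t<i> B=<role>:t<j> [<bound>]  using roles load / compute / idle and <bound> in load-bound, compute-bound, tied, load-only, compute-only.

k=0 load=t0/6c comp=- wait=6 total=6
k=1 load=t1/4c comp=t0/4c wait=4 total=10
k=2 load=t2/8c comp=t1/6c wait=8 total=18
k=3 load=t3/7c comp=t2/9c wait=9 total=27
k=4 load=t4/6c comp=t3/3c wait=6 total=33
k=5 load=t5/6c comp=t4/9c wait=9 total=42
k=6 load=- comp=t5/5c wait=5 total=47

step 3: A=compute:t2 B=load:t3 [compute-bound]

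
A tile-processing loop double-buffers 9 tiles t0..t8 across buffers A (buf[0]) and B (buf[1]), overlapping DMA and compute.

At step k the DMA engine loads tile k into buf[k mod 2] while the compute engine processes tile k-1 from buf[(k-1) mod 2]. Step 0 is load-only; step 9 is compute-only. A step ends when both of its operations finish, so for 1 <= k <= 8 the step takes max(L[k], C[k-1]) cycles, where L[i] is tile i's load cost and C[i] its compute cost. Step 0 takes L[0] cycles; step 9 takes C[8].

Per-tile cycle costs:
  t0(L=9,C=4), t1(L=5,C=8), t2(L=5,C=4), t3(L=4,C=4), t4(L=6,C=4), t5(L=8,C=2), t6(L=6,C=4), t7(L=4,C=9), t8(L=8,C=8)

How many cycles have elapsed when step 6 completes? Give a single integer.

end_cycle[6] = 46

step 0: L[0]=9 → dur=9, Σ=9 | A=load:t0 B=idle [load-only]
step 1: L[1]=5 C[0]=4 → dur=5, Σ=14 | A=compute:t0 B=load:t1 [load-bound]
step 2: L[2]=5 C[1]=8 → dur=8, Σ=22 | A=load:t2 B=compute:t1 [compute-bound]
step 3: L[3]=4 C[2]=4 → dur=4, Σ=26 | A=compute:t2 B=load:t3 [tied]
step 4: L[4]=6 C[3]=4 → dur=6, Σ=32 | A=load:t4 B=compute:t3 [load-bound]
step 5: L[5]=8 C[4]=4 → dur=8, Σ=40 | A=compute:t4 B=load:t5 [load-bound]
step 6: L[6]=6 C[5]=2 → dur=6, Σ=46 | A=load:t6 B=compute:t5 [load-bound]
step 7: L[7]=4 C[6]=4 → dur=4, Σ=50 | A=compute:t6 B=load:t7 [tied]
step 8: L[8]=8 C[7]=9 → dur=9, Σ=59 | A=load:t8 B=compute:t7 [compute-bound]
step 9: C[8]=8 → dur=8, Σ=67 | A=compute:t8 B=idle [compute-only]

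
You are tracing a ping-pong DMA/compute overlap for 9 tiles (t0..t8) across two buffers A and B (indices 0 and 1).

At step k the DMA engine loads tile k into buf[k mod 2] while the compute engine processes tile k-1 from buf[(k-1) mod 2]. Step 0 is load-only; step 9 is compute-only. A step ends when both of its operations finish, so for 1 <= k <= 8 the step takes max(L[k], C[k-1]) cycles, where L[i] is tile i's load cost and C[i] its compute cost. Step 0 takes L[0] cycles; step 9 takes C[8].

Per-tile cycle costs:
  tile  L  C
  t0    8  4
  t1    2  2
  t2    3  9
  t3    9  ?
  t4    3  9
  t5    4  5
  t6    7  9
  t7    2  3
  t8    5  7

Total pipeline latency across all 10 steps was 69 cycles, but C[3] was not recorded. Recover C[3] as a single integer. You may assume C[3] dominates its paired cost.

C[3] = 8

step 0 | dur = L[0]=8 = 8
step 1 | dur = max(L[1]=2, C[0]=4) = 4
step 2 | dur = max(L[2]=3, C[1]=2) = 3
step 3 | dur = max(L[3]=9, C[2]=9) = 9
step 4 | dur = max(L[4]=3, C[3]=?) = C[3]  (unknown; binding)
step 5 | dur = max(L[5]=4, C[4]=9) = 9
step 6 | dur = max(L[6]=7, C[5]=5) = 7
step 7 | dur = max(L[7]=2, C[6]=9) = 9
step 8 | dur = max(L[8]=5, C[7]=3) = 5
step 9 | dur = C[8]=7 = 7
sum of known step durations = 61
dur[4] = total - known = 69 - 61 = 8
C[3] is the binding max in step 4, so C[3] = dur[4] = 8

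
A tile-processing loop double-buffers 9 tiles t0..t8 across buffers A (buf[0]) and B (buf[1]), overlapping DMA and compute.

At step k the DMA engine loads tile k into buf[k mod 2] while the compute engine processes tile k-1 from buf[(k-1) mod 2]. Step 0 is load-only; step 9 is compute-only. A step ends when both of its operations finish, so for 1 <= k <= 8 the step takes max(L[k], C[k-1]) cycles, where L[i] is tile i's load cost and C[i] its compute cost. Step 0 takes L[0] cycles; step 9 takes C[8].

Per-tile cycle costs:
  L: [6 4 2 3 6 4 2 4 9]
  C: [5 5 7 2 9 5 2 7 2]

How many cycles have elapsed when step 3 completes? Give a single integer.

  0. 6=6c; end=6; A:t0 B:-
  1. max(4,5)=5c; end=11; A:t0 B:t1
  2. max(2,5)=5c; end=16; A:t2 B:t1
  3. max(3,7)=7c; end=23; A:t2 B:t3
  4. max(6,2)=6c; end=29; A:t4 B:t3
  5. max(4,9)=9c; end=38; A:t4 B:t5
  6. max(2,5)=5c; end=43; A:t6 B:t5
  7. max(4,2)=4c; end=47; A:t6 B:t7
  8. max(9,7)=9c; end=56; A:t8 B:t7
  9. 2=2c; end=58; A:t8 B:t7

end_cycle[3] = 23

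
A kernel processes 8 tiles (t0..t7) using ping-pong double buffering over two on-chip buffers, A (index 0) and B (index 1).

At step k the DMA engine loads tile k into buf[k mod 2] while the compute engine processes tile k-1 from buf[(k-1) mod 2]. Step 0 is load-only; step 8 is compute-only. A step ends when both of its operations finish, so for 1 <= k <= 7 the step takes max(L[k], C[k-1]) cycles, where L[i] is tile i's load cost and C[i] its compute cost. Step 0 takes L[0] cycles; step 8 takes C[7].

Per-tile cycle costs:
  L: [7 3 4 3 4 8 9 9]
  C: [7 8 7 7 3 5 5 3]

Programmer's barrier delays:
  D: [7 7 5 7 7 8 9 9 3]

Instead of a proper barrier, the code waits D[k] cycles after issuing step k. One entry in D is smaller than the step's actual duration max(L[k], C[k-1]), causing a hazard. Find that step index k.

hazard at step 2

k=0 barrier L[0]=7→7c, D[0]=7 ok
k=1 barrier max(L[1]=3,C[0]=7)→7c, D[1]=7 ok
k=2 barrier max(L[2]=4,C[1]=8)→8c, D[2]=5 SHORT
k=3 barrier max(L[3]=3,C[2]=7)→7c, D[3]=7 ok
k=4 barrier max(L[4]=4,C[3]=7)→7c, D[4]=7 ok
k=5 barrier max(L[5]=8,C[4]=3)→8c, D[5]=8 ok
k=6 barrier max(L[6]=9,C[5]=5)→9c, D[6]=9 ok
k=7 barrier max(L[7]=9,C[6]=5)→9c, D[7]=9 ok
k=8 barrier C[7]=3→3c, D[8]=3 ok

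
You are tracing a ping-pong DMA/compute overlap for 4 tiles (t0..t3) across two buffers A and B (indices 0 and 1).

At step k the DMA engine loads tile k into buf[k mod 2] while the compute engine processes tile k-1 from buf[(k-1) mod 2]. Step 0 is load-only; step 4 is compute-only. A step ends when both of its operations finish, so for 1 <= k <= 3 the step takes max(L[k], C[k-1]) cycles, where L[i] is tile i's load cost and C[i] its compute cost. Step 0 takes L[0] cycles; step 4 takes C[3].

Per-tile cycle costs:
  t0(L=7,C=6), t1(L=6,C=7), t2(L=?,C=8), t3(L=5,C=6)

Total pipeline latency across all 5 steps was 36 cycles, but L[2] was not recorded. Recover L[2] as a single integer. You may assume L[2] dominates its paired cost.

step 0 | dur = L[0]=7 = 7
step 1 | dur = max(L[1]=6, C[0]=6) = 6
step 2 | dur = max(L[2]=?, C[1]=7) = L[2]  (unknown; binding)
step 3 | dur = max(L[3]=5, C[2]=8) = 8
step 4 | dur = C[3]=6 = 6
sum of known step durations = 27
dur[2] = total - known = 36 - 27 = 9
L[2] is the binding max in step 2, so L[2] = dur[2] = 9

L[2] = 9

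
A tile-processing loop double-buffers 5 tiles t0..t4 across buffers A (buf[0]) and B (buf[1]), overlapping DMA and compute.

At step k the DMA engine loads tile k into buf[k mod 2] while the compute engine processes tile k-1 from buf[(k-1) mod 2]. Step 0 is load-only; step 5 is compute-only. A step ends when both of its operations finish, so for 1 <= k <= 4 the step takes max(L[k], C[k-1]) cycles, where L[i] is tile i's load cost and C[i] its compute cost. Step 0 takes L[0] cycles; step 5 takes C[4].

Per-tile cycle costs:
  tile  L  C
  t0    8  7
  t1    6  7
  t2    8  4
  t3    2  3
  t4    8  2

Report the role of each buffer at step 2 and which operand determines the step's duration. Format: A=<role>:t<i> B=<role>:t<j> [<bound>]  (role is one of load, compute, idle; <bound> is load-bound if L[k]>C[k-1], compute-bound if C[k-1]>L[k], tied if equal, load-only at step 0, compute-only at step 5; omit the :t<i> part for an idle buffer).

step 2: A=load:t2 B=compute:t1 [load-bound]

[0] DMA t0→A (8c) ∥ CU idle ⇒ 8c, clock 8
[1] DMA t1→B (6c) ∥ CU A:t0 (7c) ⇒ 7c, clock 15
[2] DMA t2→A (8c) ∥ CU B:t1 (7c) ⇒ 8c, clock 23
[3] DMA t3→B (2c) ∥ CU A:t2 (4c) ⇒ 4c, clock 27
[4] DMA t4→A (8c) ∥ CU B:t3 (3c) ⇒ 8c, clock 35
[5] DMA idle ∥ CU A:t4 (2c) ⇒ 2c, clock 37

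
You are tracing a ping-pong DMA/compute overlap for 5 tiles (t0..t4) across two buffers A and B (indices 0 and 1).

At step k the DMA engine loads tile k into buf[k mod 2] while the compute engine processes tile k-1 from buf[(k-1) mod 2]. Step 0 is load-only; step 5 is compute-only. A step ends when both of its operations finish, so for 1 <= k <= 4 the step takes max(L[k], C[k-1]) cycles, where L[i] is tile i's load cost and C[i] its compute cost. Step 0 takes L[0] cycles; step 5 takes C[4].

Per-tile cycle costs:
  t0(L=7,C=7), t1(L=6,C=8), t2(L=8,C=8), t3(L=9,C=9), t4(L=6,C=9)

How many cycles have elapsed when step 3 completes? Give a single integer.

end_cycle[3] = 31

  0. 7=7c; end=7; A:t0 B:-
  1. max(6,7)=7c; end=14; A:t0 B:t1
  2. max(8,8)=8c; end=22; A:t2 B:t1
  3. max(9,8)=9c; end=31; A:t2 B:t3
  4. max(6,9)=9c; end=40; A:t4 B:t3
  5. 9=9c; end=49; A:t4 B:t3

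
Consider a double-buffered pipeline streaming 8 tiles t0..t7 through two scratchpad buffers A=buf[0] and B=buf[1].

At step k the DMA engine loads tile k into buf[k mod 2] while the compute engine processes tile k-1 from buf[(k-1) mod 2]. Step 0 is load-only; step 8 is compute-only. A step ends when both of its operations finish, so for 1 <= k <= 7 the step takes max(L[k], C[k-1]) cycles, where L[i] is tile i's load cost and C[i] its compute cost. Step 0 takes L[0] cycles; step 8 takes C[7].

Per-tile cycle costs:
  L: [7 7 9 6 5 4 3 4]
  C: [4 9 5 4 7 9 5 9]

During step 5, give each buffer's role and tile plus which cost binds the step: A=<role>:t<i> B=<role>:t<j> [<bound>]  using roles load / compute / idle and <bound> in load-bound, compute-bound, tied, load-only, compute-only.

step 5: A=compute:t4 B=load:t5 [compute-bound]

[0] DMA t0→A (7c) ∥ CU idle ⇒ 7c, clock 7
[1] DMA t1→B (7c) ∥ CU A:t0 (4c) ⇒ 7c, clock 14
[2] DMA t2→A (9c) ∥ CU B:t1 (9c) ⇒ 9c, clock 23
[3] DMA t3→B (6c) ∥ CU A:t2 (5c) ⇒ 6c, clock 29
[4] DMA t4→A (5c) ∥ CU B:t3 (4c) ⇒ 5c, clock 34
[5] DMA t5→B (4c) ∥ CU A:t4 (7c) ⇒ 7c, clock 41
[6] DMA t6→A (3c) ∥ CU B:t5 (9c) ⇒ 9c, clock 50
[7] DMA t7→B (4c) ∥ CU A:t6 (5c) ⇒ 5c, clock 55
[8] DMA idle ∥ CU B:t7 (9c) ⇒ 9c, clock 64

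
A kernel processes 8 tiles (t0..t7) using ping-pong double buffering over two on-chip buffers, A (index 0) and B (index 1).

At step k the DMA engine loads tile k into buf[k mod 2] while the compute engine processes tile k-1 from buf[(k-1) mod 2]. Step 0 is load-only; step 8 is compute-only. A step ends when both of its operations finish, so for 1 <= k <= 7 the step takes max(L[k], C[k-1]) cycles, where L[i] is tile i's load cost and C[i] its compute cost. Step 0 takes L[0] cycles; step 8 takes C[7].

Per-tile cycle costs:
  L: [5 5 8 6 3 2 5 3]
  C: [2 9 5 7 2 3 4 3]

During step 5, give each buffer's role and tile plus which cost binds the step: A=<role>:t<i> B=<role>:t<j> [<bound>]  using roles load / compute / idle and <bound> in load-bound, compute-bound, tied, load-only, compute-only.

step 5: A=compute:t4 B=load:t5 [tied]

k=0 load=t0/5c comp=- wait=5 total=5
k=1 load=t1/5c comp=t0/2c wait=5 total=10
k=2 load=t2/8c comp=t1/9c wait=9 total=19
k=3 load=t3/6c comp=t2/5c wait=6 total=25
k=4 load=t4/3c comp=t3/7c wait=7 total=32
k=5 load=t5/2c comp=t4/2c wait=2 total=34
k=6 load=t6/5c comp=t5/3c wait=5 total=39
k=7 load=t7/3c comp=t6/4c wait=4 total=43
k=8 load=- comp=t7/3c wait=3 total=46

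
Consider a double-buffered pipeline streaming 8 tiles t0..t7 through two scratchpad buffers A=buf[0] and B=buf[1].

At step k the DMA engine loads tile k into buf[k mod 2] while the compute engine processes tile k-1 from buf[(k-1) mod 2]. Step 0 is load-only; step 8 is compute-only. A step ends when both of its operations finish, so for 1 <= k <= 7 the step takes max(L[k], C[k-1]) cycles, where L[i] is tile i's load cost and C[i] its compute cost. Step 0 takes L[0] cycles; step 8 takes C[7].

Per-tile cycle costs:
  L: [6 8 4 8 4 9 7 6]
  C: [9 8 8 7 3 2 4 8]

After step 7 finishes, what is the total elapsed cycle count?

  0. 6=6c; end=6; A:t0 B:-
  1. max(8,9)=9c; end=15; A:t0 B:t1
  2. max(4,8)=8c; end=23; A:t2 B:t1
  3. max(8,8)=8c; end=31; A:t2 B:t3
  4. max(4,7)=7c; end=38; A:t4 B:t3
  5. max(9,3)=9c; end=47; A:t4 B:t5
  6. max(7,2)=7c; end=54; A:t6 B:t5
  7. max(6,4)=6c; end=60; A:t6 B:t7
  8. 8=8c; end=68; A:t6 B:t7

end_cycle[7] = 60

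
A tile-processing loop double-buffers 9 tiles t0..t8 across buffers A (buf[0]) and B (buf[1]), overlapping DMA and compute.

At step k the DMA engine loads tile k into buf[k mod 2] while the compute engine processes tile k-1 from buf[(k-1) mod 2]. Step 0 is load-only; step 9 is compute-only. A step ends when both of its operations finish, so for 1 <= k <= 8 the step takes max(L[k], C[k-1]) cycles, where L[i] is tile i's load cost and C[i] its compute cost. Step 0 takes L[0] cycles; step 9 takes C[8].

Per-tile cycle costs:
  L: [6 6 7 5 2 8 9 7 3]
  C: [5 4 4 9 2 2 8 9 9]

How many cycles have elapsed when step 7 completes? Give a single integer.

k=0 load=t0/6c comp=- wait=6 total=6
k=1 load=t1/6c comp=t0/5c wait=6 total=12
k=2 load=t2/7c comp=t1/4c wait=7 total=19
k=3 load=t3/5c comp=t2/4c wait=5 total=24
k=4 load=t4/2c comp=t3/9c wait=9 total=33
k=5 load=t5/8c comp=t4/2c wait=8 total=41
k=6 load=t6/9c comp=t5/2c wait=9 total=50
k=7 load=t7/7c comp=t6/8c wait=8 total=58
k=8 load=t8/3c comp=t7/9c wait=9 total=67
k=9 load=- comp=t8/9c wait=9 total=76

end_cycle[7] = 58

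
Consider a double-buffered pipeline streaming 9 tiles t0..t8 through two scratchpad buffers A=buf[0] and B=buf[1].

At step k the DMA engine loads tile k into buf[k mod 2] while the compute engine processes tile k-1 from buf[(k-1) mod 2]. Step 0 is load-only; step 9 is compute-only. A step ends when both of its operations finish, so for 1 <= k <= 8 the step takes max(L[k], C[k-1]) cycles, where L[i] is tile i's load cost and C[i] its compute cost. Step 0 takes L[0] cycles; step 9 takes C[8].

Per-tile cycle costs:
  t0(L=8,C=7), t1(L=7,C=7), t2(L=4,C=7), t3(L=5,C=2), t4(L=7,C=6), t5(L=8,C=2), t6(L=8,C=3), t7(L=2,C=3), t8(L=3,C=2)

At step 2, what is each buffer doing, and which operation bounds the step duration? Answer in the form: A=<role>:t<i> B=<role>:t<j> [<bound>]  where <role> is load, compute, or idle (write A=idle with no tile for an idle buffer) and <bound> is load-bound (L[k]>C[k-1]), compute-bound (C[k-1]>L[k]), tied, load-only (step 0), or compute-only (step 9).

k=0 load=t0/8c comp=- wait=8 total=8
k=1 load=t1/7c comp=t0/7c wait=7 total=15
k=2 load=t2/4c comp=t1/7c wait=7 total=22
k=3 load=t3/5c comp=t2/7c wait=7 total=29
k=4 load=t4/7c comp=t3/2c wait=7 total=36
k=5 load=t5/8c comp=t4/6c wait=8 total=44
k=6 load=t6/8c comp=t5/2c wait=8 total=52
k=7 load=t7/2c comp=t6/3c wait=3 total=55
k=8 load=t8/3c comp=t7/3c wait=3 total=58
k=9 load=- comp=t8/2c wait=2 total=60

step 2: A=load:t2 B=compute:t1 [compute-bound]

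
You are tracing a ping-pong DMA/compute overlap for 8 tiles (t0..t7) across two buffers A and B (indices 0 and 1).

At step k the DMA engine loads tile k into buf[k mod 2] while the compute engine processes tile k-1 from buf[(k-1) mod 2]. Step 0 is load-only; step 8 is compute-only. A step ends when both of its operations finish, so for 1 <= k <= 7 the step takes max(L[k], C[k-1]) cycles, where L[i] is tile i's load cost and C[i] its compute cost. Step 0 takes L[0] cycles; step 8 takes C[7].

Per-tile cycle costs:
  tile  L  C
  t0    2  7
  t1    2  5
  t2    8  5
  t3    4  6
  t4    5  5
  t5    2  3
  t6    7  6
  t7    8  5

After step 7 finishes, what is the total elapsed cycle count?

  0. 2=2c; end=2; A:t0 B:-
  1. max(2,7)=7c; end=9; A:t0 B:t1
  2. max(8,5)=8c; end=17; A:t2 B:t1
  3. max(4,5)=5c; end=22; A:t2 B:t3
  4. max(5,6)=6c; end=28; A:t4 B:t3
  5. max(2,5)=5c; end=33; A:t4 B:t5
  6. max(7,3)=7c; end=40; A:t6 B:t5
  7. max(8,6)=8c; end=48; A:t6 B:t7
  8. 5=5c; end=53; A:t6 B:t7

end_cycle[7] = 48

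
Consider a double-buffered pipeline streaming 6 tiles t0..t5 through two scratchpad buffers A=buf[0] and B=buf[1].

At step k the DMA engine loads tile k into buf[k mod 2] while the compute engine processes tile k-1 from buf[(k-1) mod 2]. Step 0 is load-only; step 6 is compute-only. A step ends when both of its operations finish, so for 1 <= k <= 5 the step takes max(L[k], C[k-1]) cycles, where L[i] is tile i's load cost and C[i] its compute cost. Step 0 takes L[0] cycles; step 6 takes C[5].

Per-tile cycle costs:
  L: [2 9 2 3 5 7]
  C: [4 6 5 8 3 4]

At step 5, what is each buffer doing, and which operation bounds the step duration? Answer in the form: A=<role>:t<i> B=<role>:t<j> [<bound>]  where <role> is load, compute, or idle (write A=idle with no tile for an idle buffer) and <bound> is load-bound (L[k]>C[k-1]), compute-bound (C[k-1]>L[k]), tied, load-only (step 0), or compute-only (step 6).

[0] DMA t0→A (2c) ∥ CU idle ⇒ 2c, clock 2
[1] DMA t1→B (9c) ∥ CU A:t0 (4c) ⇒ 9c, clock 11
[2] DMA t2→A (2c) ∥ CU B:t1 (6c) ⇒ 6c, clock 17
[3] DMA t3→B (3c) ∥ CU A:t2 (5c) ⇒ 5c, clock 22
[4] DMA t4→A (5c) ∥ CU B:t3 (8c) ⇒ 8c, clock 30
[5] DMA t5→B (7c) ∥ CU A:t4 (3c) ⇒ 7c, clock 37
[6] DMA idle ∥ CU B:t5 (4c) ⇒ 4c, clock 41

step 5: A=compute:t4 B=load:t5 [load-bound]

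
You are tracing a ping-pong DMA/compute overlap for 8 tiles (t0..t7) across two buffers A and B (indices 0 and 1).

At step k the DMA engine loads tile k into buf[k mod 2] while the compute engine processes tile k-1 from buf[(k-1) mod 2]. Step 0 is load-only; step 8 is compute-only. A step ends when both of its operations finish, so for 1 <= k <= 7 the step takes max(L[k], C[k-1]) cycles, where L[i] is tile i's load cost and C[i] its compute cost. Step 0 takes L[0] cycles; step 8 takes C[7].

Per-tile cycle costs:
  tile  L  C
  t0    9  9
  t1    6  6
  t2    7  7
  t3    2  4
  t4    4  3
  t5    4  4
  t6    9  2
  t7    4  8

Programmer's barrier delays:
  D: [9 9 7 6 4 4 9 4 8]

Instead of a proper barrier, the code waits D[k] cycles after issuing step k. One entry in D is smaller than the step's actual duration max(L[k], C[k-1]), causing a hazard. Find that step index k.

[0] required=L[0]=9=9 vs D=9 ok
[1] required=max(L[1]=6,C[0]=9)=9 vs D=9 ok
[2] required=max(L[2]=7,C[1]=6)=7 vs D=7 ok
[3] required=max(L[3]=2,C[2]=7)=7 vs D=6 SHORT
[4] required=max(L[4]=4,C[3]=4)=4 vs D=4 ok
[5] required=max(L[5]=4,C[4]=3)=4 vs D=4 ok
[6] required=max(L[6]=9,C[5]=4)=9 vs D=9 ok
[7] required=max(L[7]=4,C[6]=2)=4 vs D=4 ok
[8] required=C[7]=8=8 vs D=8 ok

hazard at step 3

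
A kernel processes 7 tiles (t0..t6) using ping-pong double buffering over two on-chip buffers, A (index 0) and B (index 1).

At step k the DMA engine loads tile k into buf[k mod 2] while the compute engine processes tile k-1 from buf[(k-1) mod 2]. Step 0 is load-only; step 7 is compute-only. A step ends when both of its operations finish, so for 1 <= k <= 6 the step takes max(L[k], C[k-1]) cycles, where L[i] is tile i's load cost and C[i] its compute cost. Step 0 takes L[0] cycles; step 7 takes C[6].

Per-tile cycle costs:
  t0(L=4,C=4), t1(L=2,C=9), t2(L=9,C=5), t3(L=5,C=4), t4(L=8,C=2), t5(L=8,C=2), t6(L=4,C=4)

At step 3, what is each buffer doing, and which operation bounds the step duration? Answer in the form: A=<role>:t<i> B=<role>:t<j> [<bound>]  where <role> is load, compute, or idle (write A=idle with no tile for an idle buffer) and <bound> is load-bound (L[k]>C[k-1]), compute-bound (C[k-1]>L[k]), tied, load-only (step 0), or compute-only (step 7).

step 3: A=compute:t2 B=load:t3 [tied]

step 0: L[0]=4 → dur=4, Σ=4 | A=load:t0 B=idle [load-only]
step 1: L[1]=2 C[0]=4 → dur=4, Σ=8 | A=compute:t0 B=load:t1 [compute-bound]
step 2: L[2]=9 C[1]=9 → dur=9, Σ=17 | A=load:t2 B=compute:t1 [tied]
step 3: L[3]=5 C[2]=5 → dur=5, Σ=22 | A=compute:t2 B=load:t3 [tied]
step 4: L[4]=8 C[3]=4 → dur=8, Σ=30 | A=load:t4 B=compute:t3 [load-bound]
step 5: L[5]=8 C[4]=2 → dur=8, Σ=38 | A=compute:t4 B=load:t5 [load-bound]
step 6: L[6]=4 C[5]=2 → dur=4, Σ=42 | A=load:t6 B=compute:t5 [load-bound]
step 7: C[6]=4 → dur=4, Σ=46 | A=compute:t6 B=idle [compute-only]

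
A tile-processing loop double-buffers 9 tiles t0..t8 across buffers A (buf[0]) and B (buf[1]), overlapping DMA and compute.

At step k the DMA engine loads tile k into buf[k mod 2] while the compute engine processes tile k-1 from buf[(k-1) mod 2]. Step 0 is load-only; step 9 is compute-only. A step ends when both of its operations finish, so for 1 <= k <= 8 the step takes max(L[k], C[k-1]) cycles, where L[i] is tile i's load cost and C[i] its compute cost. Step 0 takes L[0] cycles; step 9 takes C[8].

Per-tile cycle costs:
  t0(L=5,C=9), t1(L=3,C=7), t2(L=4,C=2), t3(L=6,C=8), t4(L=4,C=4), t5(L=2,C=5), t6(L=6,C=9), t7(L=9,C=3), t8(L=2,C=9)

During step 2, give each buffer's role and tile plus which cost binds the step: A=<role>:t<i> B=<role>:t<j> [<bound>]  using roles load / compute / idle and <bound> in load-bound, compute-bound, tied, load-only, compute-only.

k=0 load=t0/5c comp=- wait=5 total=5
k=1 load=t1/3c comp=t0/9c wait=9 total=14
k=2 load=t2/4c comp=t1/7c wait=7 total=21
k=3 load=t3/6c comp=t2/2c wait=6 total=27
k=4 load=t4/4c comp=t3/8c wait=8 total=35
k=5 load=t5/2c comp=t4/4c wait=4 total=39
k=6 load=t6/6c comp=t5/5c wait=6 total=45
k=7 load=t7/9c comp=t6/9c wait=9 total=54
k=8 load=t8/2c comp=t7/3c wait=3 total=57
k=9 load=- comp=t8/9c wait=9 total=66

step 2: A=load:t2 B=compute:t1 [compute-bound]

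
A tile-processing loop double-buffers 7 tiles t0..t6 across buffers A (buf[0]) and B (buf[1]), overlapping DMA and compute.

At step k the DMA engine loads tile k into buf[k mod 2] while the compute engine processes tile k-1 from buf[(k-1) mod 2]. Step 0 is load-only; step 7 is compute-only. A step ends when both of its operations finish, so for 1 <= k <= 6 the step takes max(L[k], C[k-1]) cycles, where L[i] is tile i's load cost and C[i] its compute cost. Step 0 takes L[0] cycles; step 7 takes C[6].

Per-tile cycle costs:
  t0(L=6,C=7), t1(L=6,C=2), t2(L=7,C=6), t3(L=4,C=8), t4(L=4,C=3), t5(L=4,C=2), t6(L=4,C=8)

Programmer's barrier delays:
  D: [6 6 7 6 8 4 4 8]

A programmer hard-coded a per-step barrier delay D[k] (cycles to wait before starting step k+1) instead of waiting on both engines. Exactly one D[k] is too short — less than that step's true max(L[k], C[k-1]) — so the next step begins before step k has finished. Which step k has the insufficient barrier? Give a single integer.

hazard at step 1

k=0 barrier L[0]=6→6c, D[0]=6 ok
k=1 barrier max(L[1]=6,C[0]=7)→7c, D[1]=6 SHORT
k=2 barrier max(L[2]=7,C[1]=2)→7c, D[2]=7 ok
k=3 barrier max(L[3]=4,C[2]=6)→6c, D[3]=6 ok
k=4 barrier max(L[4]=4,C[3]=8)→8c, D[4]=8 ok
k=5 barrier max(L[5]=4,C[4]=3)→4c, D[5]=4 ok
k=6 barrier max(L[6]=4,C[5]=2)→4c, D[6]=4 ok
k=7 barrier C[6]=8→8c, D[7]=8 ok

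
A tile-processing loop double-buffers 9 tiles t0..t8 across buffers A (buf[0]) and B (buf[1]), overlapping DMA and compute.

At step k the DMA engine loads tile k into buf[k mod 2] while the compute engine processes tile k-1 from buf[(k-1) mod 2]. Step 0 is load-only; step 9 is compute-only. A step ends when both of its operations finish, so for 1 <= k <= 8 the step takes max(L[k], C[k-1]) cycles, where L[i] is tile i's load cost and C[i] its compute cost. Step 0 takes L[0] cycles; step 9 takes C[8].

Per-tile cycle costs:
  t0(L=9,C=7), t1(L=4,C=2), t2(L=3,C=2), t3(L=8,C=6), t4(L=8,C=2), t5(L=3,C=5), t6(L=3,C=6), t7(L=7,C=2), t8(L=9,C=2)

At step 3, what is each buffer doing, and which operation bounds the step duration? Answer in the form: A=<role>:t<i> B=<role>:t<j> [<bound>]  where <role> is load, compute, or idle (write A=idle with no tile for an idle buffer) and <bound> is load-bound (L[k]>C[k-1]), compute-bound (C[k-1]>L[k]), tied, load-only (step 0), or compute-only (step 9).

step 3: A=compute:t2 B=load:t3 [load-bound]

[0] DMA t0→A (9c) ∥ CU idle ⇒ 9c, clock 9
[1] DMA t1→B (4c) ∥ CU A:t0 (7c) ⇒ 7c, clock 16
[2] DMA t2→A (3c) ∥ CU B:t1 (2c) ⇒ 3c, clock 19
[3] DMA t3→B (8c) ∥ CU A:t2 (2c) ⇒ 8c, clock 27
[4] DMA t4→A (8c) ∥ CU B:t3 (6c) ⇒ 8c, clock 35
[5] DMA t5→B (3c) ∥ CU A:t4 (2c) ⇒ 3c, clock 38
[6] DMA t6→A (3c) ∥ CU B:t5 (5c) ⇒ 5c, clock 43
[7] DMA t7→B (7c) ∥ CU A:t6 (6c) ⇒ 7c, clock 50
[8] DMA t8→A (9c) ∥ CU B:t7 (2c) ⇒ 9c, clock 59
[9] DMA idle ∥ CU A:t8 (2c) ⇒ 2c, clock 61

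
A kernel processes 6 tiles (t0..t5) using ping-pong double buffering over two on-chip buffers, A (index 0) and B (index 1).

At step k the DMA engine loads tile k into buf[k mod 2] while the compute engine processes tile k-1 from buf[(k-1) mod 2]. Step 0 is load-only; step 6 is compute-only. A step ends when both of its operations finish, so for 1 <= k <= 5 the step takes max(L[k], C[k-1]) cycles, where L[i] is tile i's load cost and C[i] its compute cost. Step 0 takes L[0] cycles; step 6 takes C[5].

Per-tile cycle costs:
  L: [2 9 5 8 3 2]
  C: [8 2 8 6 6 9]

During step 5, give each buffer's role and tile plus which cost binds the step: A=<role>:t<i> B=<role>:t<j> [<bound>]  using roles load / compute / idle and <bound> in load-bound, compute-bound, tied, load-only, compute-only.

step 5: A=compute:t4 B=load:t5 [compute-bound]

step 0: L[0]=2 → dur=2, Σ=2 | A=load:t0 B=idle [load-only]
step 1: L[1]=9 C[0]=8 → dur=9, Σ=11 | A=compute:t0 B=load:t1 [load-bound]
step 2: L[2]=5 C[1]=2 → dur=5, Σ=16 | A=load:t2 B=compute:t1 [load-bound]
step 3: L[3]=8 C[2]=8 → dur=8, Σ=24 | A=compute:t2 B=load:t3 [tied]
step 4: L[4]=3 C[3]=6 → dur=6, Σ=30 | A=load:t4 B=compute:t3 [compute-bound]
step 5: L[5]=2 C[4]=6 → dur=6, Σ=36 | A=compute:t4 B=load:t5 [compute-bound]
step 6: C[5]=9 → dur=9, Σ=45 | A=idle B=compute:t5 [compute-only]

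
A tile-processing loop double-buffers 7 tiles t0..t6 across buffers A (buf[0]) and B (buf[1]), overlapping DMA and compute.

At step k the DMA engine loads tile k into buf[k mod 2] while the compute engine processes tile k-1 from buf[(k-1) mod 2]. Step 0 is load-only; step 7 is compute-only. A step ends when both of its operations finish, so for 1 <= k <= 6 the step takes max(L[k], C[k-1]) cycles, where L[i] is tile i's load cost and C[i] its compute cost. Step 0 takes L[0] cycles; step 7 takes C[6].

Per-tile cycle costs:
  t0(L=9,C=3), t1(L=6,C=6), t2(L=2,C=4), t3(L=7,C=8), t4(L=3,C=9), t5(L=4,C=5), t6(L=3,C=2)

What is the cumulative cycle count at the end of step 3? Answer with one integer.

end_cycle[3] = 28

[0] DMA t0→A (9c) ∥ CU idle ⇒ 9c, clock 9
[1] DMA t1→B (6c) ∥ CU A:t0 (3c) ⇒ 6c, clock 15
[2] DMA t2→A (2c) ∥ CU B:t1 (6c) ⇒ 6c, clock 21
[3] DMA t3→B (7c) ∥ CU A:t2 (4c) ⇒ 7c, clock 28
[4] DMA t4→A (3c) ∥ CU B:t3 (8c) ⇒ 8c, clock 36
[5] DMA t5→B (4c) ∥ CU A:t4 (9c) ⇒ 9c, clock 45
[6] DMA t6→A (3c) ∥ CU B:t5 (5c) ⇒ 5c, clock 50
[7] DMA idle ∥ CU A:t6 (2c) ⇒ 2c, clock 52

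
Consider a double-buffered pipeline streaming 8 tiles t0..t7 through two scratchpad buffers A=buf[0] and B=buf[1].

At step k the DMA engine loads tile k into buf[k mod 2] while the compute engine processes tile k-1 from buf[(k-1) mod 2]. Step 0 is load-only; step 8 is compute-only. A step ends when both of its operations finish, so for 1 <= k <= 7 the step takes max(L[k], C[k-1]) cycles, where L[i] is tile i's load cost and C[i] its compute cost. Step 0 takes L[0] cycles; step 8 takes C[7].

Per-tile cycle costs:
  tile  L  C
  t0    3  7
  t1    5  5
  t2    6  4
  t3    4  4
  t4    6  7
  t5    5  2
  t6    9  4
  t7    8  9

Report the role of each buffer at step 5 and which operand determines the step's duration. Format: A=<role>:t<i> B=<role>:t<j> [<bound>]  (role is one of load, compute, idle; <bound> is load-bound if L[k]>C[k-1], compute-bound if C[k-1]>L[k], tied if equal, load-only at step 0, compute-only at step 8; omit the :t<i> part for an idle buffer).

k=0 load=t0/3c comp=- wait=3 total=3
k=1 load=t1/5c comp=t0/7c wait=7 total=10
k=2 load=t2/6c comp=t1/5c wait=6 total=16
k=3 load=t3/4c comp=t2/4c wait=4 total=20
k=4 load=t4/6c comp=t3/4c wait=6 total=26
k=5 load=t5/5c comp=t4/7c wait=7 total=33
k=6 load=t6/9c comp=t5/2c wait=9 total=42
k=7 load=t7/8c comp=t6/4c wait=8 total=50
k=8 load=- comp=t7/9c wait=9 total=59

step 5: A=compute:t4 B=load:t5 [compute-bound]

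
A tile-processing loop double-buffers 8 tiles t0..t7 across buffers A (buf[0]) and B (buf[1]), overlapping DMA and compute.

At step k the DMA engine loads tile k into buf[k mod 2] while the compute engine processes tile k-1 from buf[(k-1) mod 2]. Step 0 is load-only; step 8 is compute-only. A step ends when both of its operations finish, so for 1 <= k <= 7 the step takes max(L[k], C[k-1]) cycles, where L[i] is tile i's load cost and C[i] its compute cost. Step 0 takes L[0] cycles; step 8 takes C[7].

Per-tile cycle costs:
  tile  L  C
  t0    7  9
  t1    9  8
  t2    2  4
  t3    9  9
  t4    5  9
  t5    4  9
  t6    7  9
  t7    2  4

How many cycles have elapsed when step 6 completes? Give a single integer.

[0] DMA t0→A (7c) ∥ CU idle ⇒ 7c, clock 7
[1] DMA t1→B (9c) ∥ CU A:t0 (9c) ⇒ 9c, clock 16
[2] DMA t2→A (2c) ∥ CU B:t1 (8c) ⇒ 8c, clock 24
[3] DMA t3→B (9c) ∥ CU A:t2 (4c) ⇒ 9c, clock 33
[4] DMA t4→A (5c) ∥ CU B:t3 (9c) ⇒ 9c, clock 42
[5] DMA t5→B (4c) ∥ CU A:t4 (9c) ⇒ 9c, clock 51
[6] DMA t6→A (7c) ∥ CU B:t5 (9c) ⇒ 9c, clock 60
[7] DMA t7→B (2c) ∥ CU A:t6 (9c) ⇒ 9c, clock 69
[8] DMA idle ∥ CU B:t7 (4c) ⇒ 4c, clock 73

end_cycle[6] = 60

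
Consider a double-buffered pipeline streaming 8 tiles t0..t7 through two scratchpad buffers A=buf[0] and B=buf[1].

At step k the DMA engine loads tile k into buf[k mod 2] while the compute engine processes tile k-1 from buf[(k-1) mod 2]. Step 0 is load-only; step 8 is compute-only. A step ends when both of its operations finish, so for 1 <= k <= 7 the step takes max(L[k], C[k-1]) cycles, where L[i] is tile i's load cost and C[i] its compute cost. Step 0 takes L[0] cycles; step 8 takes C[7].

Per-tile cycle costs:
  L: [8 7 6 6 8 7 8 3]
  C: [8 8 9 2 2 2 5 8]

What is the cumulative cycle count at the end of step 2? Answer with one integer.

k=0 load=t0/8c comp=- wait=8 total=8
k=1 load=t1/7c comp=t0/8c wait=8 total=16
k=2 load=t2/6c comp=t1/8c wait=8 total=24
k=3 load=t3/6c comp=t2/9c wait=9 total=33
k=4 load=t4/8c comp=t3/2c wait=8 total=41
k=5 load=t5/7c comp=t4/2c wait=7 total=48
k=6 load=t6/8c comp=t5/2c wait=8 total=56
k=7 load=t7/3c comp=t6/5c wait=5 total=61
k=8 load=- comp=t7/8c wait=8 total=69

end_cycle[2] = 24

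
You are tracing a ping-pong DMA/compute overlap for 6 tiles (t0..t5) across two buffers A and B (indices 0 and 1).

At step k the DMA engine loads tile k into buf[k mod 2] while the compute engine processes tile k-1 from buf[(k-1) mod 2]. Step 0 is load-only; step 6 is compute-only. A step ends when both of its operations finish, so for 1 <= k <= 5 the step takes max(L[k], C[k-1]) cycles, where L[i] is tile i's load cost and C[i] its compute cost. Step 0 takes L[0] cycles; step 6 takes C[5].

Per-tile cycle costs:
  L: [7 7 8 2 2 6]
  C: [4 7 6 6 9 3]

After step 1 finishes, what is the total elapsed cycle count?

end_cycle[1] = 14

k=0 load=t0/7c comp=- wait=7 total=7
k=1 load=t1/7c comp=t0/4c wait=7 total=14
k=2 load=t2/8c comp=t1/7c wait=8 total=22
k=3 load=t3/2c comp=t2/6c wait=6 total=28
k=4 load=t4/2c comp=t3/6c wait=6 total=34
k=5 load=t5/6c comp=t4/9c wait=9 total=43
k=6 load=- comp=t5/3c wait=3 total=46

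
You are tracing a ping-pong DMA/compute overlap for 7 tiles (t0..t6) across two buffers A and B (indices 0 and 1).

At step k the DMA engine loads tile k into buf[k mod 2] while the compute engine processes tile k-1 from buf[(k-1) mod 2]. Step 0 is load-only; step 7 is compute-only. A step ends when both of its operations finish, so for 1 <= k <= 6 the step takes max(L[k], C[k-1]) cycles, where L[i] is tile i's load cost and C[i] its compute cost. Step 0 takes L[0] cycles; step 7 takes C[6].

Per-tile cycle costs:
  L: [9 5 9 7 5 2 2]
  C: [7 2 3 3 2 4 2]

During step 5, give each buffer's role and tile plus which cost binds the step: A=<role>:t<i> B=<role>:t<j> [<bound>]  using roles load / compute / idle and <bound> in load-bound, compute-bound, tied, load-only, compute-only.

step 5: A=compute:t4 B=load:t5 [tied]

  0. 9=9c; end=9; A:t0 B:-
  1. max(5,7)=7c; end=16; A:t0 B:t1
  2. max(9,2)=9c; end=25; A:t2 B:t1
  3. max(7,3)=7c; end=32; A:t2 B:t3
  4. max(5,3)=5c; end=37; A:t4 B:t3
  5. max(2,2)=2c; end=39; A:t4 B:t5
  6. max(2,4)=4c; end=43; A:t6 B:t5
  7. 2=2c; end=45; A:t6 B:t5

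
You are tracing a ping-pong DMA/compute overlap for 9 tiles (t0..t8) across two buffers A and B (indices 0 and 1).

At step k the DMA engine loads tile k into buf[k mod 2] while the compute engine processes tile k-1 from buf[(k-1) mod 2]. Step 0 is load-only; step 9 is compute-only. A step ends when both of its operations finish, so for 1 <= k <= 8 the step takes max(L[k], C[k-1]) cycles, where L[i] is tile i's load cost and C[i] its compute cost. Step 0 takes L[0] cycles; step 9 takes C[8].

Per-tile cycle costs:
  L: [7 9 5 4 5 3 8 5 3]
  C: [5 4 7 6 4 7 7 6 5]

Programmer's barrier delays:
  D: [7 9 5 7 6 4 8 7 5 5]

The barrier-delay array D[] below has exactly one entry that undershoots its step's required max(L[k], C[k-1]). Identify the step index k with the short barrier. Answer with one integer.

hazard at step 8

[0] required=L[0]=7=7 vs D=7 ok
[1] required=max(L[1]=9,C[0]=5)=9 vs D=9 ok
[2] required=max(L[2]=5,C[1]=4)=5 vs D=5 ok
[3] required=max(L[3]=4,C[2]=7)=7 vs D=7 ok
[4] required=max(L[4]=5,C[3]=6)=6 vs D=6 ok
[5] required=max(L[5]=3,C[4]=4)=4 vs D=4 ok
[6] required=max(L[6]=8,C[5]=7)=8 vs D=8 ok
[7] required=max(L[7]=5,C[6]=7)=7 vs D=7 ok
[8] required=max(L[8]=3,C[7]=6)=6 vs D=5 SHORT
[9] required=C[8]=5=5 vs D=5 ok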